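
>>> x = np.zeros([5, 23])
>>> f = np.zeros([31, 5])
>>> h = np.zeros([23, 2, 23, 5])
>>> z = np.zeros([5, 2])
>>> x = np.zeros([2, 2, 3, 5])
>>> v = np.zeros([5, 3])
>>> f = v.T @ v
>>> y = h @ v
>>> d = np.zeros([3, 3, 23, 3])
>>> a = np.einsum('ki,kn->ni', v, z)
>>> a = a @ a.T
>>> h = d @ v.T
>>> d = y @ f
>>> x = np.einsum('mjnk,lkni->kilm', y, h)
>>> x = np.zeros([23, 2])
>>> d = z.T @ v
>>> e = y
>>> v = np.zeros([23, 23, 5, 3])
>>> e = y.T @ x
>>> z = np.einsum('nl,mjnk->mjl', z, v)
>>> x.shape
(23, 2)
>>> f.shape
(3, 3)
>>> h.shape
(3, 3, 23, 5)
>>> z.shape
(23, 23, 2)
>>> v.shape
(23, 23, 5, 3)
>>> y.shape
(23, 2, 23, 3)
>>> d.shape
(2, 3)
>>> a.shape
(2, 2)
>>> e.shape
(3, 23, 2, 2)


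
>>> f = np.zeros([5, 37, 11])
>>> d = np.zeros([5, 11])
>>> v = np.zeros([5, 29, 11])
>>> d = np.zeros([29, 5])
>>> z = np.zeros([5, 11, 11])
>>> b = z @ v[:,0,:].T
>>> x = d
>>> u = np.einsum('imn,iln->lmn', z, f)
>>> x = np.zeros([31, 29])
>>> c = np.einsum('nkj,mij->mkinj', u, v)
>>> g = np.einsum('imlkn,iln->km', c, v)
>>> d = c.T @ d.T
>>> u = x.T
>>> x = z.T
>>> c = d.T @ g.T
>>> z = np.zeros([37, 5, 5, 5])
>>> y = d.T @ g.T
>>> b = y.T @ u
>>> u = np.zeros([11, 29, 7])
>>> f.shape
(5, 37, 11)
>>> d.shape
(11, 37, 29, 11, 29)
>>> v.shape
(5, 29, 11)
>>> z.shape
(37, 5, 5, 5)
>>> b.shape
(37, 37, 29, 11, 31)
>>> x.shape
(11, 11, 5)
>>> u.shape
(11, 29, 7)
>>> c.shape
(29, 11, 29, 37, 37)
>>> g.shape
(37, 11)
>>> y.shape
(29, 11, 29, 37, 37)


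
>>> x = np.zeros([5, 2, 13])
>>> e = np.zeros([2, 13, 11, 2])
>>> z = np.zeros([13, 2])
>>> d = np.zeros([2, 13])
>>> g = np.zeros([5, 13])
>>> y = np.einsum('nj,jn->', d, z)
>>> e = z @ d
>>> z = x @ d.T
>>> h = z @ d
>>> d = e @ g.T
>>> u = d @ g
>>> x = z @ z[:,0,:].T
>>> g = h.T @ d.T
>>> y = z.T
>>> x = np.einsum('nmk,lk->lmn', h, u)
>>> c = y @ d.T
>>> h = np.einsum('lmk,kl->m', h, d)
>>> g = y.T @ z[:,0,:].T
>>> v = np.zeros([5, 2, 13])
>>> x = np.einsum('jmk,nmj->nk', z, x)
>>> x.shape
(13, 2)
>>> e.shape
(13, 13)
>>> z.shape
(5, 2, 2)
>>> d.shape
(13, 5)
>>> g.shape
(5, 2, 5)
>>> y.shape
(2, 2, 5)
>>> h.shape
(2,)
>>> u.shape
(13, 13)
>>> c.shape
(2, 2, 13)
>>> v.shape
(5, 2, 13)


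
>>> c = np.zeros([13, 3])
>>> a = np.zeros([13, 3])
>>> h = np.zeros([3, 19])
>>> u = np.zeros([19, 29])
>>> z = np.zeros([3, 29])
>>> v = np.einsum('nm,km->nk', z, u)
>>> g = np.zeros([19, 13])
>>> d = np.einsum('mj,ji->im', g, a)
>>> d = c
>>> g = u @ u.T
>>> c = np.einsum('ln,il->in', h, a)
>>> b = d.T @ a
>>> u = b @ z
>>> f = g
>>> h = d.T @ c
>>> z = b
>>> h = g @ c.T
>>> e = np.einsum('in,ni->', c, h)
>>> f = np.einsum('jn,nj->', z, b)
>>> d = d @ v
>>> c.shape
(13, 19)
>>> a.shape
(13, 3)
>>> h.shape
(19, 13)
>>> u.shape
(3, 29)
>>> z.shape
(3, 3)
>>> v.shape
(3, 19)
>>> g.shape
(19, 19)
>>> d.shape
(13, 19)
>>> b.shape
(3, 3)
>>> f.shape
()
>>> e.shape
()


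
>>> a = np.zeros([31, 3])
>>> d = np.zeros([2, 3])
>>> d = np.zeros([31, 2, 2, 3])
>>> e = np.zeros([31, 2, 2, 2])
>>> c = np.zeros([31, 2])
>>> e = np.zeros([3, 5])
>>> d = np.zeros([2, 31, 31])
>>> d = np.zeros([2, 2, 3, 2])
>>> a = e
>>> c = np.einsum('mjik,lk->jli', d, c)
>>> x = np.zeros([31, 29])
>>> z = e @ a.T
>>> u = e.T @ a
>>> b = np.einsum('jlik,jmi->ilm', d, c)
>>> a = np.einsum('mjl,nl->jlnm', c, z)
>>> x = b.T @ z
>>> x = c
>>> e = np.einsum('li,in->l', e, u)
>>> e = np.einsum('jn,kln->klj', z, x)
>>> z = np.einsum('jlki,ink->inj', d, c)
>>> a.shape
(31, 3, 3, 2)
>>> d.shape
(2, 2, 3, 2)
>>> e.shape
(2, 31, 3)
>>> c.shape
(2, 31, 3)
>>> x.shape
(2, 31, 3)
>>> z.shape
(2, 31, 2)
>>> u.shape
(5, 5)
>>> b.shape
(3, 2, 31)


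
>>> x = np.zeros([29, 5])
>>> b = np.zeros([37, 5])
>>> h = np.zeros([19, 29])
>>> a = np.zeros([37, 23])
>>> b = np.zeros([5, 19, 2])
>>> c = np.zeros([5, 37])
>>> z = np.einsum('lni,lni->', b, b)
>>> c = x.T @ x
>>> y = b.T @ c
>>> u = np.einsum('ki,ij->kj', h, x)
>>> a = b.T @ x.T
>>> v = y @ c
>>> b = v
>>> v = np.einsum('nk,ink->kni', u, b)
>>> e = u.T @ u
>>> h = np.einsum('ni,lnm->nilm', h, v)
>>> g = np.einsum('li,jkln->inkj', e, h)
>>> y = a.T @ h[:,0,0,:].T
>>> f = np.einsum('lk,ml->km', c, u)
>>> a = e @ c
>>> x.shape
(29, 5)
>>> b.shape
(2, 19, 5)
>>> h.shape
(19, 29, 5, 2)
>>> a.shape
(5, 5)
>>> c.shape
(5, 5)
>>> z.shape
()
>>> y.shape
(29, 19, 19)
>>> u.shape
(19, 5)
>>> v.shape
(5, 19, 2)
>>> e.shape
(5, 5)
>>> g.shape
(5, 2, 29, 19)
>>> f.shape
(5, 19)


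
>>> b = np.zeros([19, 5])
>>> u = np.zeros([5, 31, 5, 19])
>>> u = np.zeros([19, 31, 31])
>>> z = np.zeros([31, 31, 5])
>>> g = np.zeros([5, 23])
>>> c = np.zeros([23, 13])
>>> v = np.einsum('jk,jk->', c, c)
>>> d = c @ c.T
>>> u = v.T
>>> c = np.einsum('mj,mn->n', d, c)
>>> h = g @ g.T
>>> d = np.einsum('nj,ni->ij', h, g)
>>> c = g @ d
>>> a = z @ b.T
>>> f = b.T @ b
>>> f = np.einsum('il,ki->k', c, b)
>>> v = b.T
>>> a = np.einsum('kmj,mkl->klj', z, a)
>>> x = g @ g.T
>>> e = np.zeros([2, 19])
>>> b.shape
(19, 5)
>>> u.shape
()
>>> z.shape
(31, 31, 5)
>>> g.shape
(5, 23)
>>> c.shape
(5, 5)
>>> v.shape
(5, 19)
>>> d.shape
(23, 5)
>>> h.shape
(5, 5)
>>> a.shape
(31, 19, 5)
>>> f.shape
(19,)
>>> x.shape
(5, 5)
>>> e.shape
(2, 19)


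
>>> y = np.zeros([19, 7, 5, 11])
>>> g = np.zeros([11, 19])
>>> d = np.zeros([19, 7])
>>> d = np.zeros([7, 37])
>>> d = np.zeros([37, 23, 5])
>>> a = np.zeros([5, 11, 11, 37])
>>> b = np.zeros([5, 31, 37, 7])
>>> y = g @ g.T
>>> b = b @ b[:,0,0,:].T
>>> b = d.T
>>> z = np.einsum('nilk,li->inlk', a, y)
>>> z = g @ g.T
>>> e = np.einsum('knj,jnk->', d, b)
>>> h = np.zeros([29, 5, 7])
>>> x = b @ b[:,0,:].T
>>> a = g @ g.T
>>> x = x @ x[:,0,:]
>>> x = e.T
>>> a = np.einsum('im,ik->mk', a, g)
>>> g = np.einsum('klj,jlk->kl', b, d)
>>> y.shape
(11, 11)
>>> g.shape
(5, 23)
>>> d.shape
(37, 23, 5)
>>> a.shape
(11, 19)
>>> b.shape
(5, 23, 37)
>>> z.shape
(11, 11)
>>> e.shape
()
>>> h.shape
(29, 5, 7)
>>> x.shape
()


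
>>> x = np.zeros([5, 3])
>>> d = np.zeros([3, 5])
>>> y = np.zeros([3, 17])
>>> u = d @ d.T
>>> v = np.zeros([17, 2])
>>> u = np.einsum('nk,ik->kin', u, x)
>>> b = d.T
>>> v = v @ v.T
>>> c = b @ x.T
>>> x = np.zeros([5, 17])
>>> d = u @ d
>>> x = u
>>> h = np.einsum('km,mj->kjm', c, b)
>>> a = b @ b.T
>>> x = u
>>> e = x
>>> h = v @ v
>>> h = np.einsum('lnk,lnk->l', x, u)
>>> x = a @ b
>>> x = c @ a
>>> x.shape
(5, 5)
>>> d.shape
(3, 5, 5)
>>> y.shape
(3, 17)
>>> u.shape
(3, 5, 3)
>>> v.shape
(17, 17)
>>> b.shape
(5, 3)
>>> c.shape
(5, 5)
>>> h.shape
(3,)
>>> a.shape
(5, 5)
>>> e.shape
(3, 5, 3)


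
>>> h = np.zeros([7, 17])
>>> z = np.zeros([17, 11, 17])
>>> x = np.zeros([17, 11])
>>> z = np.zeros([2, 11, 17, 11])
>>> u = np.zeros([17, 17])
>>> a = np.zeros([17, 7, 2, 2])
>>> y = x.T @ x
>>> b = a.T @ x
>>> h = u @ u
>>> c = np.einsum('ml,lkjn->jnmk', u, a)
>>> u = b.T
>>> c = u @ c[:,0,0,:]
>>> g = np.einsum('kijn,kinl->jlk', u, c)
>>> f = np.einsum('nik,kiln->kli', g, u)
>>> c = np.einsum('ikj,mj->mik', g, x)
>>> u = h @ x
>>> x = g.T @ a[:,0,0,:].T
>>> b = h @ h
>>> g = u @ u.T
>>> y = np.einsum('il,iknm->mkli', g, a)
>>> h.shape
(17, 17)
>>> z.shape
(2, 11, 17, 11)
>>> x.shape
(11, 7, 17)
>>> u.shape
(17, 11)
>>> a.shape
(17, 7, 2, 2)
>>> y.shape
(2, 7, 17, 17)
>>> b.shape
(17, 17)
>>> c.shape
(17, 2, 7)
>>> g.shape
(17, 17)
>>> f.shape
(11, 2, 7)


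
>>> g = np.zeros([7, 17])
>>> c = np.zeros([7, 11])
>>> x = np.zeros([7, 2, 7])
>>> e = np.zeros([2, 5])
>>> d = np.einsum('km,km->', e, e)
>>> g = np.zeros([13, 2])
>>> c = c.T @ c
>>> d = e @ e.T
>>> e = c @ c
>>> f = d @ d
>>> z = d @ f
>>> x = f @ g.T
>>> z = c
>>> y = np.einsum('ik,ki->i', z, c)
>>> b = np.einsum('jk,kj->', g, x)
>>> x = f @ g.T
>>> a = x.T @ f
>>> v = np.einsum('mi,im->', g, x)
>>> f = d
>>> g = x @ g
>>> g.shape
(2, 2)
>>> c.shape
(11, 11)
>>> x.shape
(2, 13)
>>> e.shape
(11, 11)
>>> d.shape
(2, 2)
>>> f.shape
(2, 2)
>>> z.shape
(11, 11)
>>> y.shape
(11,)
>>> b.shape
()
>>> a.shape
(13, 2)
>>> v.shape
()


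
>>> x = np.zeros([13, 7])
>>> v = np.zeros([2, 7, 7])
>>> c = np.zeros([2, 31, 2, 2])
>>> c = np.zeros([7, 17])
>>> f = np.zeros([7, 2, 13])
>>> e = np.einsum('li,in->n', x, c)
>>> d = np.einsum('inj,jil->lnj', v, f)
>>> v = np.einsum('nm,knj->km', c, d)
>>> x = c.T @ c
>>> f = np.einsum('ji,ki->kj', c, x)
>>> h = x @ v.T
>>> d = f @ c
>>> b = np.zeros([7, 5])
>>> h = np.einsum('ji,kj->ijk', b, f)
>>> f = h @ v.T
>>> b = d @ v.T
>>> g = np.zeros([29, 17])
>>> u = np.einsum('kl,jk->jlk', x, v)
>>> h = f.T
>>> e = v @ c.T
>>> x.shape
(17, 17)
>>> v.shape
(13, 17)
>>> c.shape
(7, 17)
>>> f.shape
(5, 7, 13)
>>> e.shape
(13, 7)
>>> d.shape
(17, 17)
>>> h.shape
(13, 7, 5)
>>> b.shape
(17, 13)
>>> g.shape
(29, 17)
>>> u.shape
(13, 17, 17)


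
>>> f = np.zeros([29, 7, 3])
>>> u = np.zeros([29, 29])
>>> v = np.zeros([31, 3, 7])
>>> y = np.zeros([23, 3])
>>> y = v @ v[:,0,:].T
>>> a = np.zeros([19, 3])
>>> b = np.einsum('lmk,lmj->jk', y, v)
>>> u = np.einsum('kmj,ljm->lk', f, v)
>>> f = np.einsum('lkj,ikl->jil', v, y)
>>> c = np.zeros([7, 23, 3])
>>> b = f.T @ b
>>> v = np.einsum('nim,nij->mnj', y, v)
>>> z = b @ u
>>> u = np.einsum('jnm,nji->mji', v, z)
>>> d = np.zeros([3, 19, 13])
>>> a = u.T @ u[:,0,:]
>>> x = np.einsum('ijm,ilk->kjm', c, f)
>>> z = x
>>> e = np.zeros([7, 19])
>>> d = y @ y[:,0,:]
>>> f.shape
(7, 31, 31)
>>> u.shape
(7, 31, 29)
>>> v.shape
(31, 31, 7)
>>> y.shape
(31, 3, 31)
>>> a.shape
(29, 31, 29)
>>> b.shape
(31, 31, 31)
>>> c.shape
(7, 23, 3)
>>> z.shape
(31, 23, 3)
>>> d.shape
(31, 3, 31)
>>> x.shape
(31, 23, 3)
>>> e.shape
(7, 19)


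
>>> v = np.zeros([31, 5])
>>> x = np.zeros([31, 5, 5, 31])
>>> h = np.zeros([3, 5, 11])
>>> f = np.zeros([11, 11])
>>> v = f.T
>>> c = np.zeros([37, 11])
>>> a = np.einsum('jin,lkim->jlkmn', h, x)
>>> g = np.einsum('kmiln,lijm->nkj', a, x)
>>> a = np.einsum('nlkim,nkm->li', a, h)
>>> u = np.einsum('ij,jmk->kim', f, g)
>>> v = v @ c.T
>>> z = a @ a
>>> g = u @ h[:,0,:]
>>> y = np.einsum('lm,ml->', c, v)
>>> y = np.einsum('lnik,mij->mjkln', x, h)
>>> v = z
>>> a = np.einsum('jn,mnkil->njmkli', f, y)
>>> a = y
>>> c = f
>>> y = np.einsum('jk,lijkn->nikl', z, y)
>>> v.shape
(31, 31)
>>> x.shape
(31, 5, 5, 31)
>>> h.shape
(3, 5, 11)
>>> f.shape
(11, 11)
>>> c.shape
(11, 11)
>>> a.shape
(3, 11, 31, 31, 5)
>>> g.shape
(5, 11, 11)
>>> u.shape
(5, 11, 3)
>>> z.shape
(31, 31)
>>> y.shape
(5, 11, 31, 3)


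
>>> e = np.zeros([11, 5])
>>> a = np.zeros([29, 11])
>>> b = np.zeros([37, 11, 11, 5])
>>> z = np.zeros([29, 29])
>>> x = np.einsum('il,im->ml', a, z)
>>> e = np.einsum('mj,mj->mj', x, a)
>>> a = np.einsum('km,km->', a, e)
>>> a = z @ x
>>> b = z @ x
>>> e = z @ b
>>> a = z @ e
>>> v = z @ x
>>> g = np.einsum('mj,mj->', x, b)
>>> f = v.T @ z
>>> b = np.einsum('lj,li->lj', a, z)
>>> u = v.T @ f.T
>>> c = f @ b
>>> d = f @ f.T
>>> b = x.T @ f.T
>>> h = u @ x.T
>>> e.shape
(29, 11)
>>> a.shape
(29, 11)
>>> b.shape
(11, 11)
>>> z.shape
(29, 29)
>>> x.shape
(29, 11)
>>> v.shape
(29, 11)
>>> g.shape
()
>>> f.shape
(11, 29)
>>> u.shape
(11, 11)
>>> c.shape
(11, 11)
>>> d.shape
(11, 11)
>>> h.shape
(11, 29)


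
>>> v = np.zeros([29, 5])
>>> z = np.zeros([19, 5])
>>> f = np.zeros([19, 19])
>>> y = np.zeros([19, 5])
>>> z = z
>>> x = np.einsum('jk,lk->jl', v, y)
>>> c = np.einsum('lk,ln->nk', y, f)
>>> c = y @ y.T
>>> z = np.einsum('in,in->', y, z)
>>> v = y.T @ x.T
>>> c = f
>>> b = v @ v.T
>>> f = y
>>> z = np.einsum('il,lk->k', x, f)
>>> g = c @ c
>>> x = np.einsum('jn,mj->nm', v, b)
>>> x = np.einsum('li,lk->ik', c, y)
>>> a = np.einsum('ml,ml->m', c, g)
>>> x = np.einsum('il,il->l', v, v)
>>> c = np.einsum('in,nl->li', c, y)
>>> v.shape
(5, 29)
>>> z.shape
(5,)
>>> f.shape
(19, 5)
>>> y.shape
(19, 5)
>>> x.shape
(29,)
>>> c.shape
(5, 19)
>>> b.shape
(5, 5)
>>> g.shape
(19, 19)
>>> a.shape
(19,)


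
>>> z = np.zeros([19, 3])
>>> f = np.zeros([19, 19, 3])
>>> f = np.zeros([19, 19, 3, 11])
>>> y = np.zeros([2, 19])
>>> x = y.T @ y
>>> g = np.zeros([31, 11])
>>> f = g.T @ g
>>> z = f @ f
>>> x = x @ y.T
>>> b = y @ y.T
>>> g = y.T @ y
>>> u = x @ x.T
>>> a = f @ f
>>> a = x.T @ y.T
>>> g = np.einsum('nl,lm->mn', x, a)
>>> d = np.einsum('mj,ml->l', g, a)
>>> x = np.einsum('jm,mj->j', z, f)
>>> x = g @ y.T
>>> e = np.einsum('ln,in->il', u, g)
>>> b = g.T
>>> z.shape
(11, 11)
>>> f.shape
(11, 11)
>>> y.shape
(2, 19)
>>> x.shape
(2, 2)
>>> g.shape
(2, 19)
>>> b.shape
(19, 2)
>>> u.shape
(19, 19)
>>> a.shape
(2, 2)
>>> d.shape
(2,)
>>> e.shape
(2, 19)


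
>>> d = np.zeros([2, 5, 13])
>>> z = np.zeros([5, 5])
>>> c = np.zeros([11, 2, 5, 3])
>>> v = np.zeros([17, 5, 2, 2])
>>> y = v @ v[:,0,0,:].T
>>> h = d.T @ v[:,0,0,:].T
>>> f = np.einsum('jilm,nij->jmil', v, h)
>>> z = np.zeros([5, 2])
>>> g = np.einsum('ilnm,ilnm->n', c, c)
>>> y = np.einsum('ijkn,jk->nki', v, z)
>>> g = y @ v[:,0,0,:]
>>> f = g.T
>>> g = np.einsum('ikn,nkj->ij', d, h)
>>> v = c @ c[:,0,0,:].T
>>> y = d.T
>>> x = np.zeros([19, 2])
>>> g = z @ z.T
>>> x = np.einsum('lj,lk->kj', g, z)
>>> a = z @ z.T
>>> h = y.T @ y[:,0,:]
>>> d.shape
(2, 5, 13)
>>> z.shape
(5, 2)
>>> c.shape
(11, 2, 5, 3)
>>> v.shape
(11, 2, 5, 11)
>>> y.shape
(13, 5, 2)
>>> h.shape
(2, 5, 2)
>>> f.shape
(2, 2, 2)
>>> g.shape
(5, 5)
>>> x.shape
(2, 5)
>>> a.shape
(5, 5)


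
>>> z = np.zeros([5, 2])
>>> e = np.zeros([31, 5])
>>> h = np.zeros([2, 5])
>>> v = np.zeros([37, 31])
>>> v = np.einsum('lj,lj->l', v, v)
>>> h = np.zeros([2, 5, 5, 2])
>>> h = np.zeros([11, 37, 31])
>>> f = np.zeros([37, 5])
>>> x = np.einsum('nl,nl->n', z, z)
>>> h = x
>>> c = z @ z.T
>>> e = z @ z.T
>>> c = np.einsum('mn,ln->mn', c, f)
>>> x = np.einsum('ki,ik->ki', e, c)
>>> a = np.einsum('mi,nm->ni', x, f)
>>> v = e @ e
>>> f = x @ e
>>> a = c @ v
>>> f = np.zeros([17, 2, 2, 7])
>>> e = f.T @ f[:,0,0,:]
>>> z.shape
(5, 2)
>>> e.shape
(7, 2, 2, 7)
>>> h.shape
(5,)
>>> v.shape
(5, 5)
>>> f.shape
(17, 2, 2, 7)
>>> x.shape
(5, 5)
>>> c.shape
(5, 5)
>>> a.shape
(5, 5)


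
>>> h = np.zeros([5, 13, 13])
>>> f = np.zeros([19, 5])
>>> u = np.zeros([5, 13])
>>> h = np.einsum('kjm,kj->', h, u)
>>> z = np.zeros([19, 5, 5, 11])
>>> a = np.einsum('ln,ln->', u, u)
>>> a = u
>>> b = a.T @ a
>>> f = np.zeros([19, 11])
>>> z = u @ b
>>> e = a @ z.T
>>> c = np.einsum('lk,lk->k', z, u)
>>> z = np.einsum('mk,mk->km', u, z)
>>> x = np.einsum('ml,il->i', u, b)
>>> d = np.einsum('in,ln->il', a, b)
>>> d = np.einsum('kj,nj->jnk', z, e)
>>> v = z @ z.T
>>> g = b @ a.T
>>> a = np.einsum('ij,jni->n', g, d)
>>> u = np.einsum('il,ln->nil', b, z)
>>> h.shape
()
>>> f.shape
(19, 11)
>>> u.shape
(5, 13, 13)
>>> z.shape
(13, 5)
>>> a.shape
(5,)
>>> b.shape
(13, 13)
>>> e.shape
(5, 5)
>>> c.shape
(13,)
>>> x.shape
(13,)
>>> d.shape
(5, 5, 13)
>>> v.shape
(13, 13)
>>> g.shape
(13, 5)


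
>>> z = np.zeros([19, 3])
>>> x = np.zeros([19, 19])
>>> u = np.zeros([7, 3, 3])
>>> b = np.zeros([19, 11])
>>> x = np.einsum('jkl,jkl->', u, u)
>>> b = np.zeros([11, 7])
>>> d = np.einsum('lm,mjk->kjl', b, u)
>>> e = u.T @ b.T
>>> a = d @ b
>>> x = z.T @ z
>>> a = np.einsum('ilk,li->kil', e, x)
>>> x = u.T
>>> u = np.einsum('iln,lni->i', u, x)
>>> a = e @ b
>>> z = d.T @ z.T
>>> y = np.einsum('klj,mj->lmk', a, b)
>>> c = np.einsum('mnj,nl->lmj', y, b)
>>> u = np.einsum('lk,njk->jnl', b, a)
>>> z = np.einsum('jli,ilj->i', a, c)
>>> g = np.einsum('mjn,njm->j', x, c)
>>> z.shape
(7,)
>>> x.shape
(3, 3, 7)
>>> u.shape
(3, 3, 11)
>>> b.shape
(11, 7)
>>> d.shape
(3, 3, 11)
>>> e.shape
(3, 3, 11)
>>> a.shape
(3, 3, 7)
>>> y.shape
(3, 11, 3)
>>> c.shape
(7, 3, 3)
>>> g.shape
(3,)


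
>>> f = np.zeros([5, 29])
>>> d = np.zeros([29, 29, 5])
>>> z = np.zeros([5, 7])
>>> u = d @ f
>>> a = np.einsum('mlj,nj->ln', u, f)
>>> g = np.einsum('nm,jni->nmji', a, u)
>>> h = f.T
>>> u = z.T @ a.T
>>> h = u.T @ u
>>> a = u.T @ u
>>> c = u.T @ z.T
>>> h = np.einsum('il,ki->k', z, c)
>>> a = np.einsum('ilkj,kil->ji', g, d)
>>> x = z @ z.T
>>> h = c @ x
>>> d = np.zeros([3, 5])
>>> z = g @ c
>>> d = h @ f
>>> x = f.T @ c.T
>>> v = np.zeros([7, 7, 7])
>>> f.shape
(5, 29)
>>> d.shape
(29, 29)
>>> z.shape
(29, 5, 29, 5)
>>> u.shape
(7, 29)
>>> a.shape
(29, 29)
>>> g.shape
(29, 5, 29, 29)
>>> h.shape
(29, 5)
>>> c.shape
(29, 5)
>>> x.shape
(29, 29)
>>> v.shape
(7, 7, 7)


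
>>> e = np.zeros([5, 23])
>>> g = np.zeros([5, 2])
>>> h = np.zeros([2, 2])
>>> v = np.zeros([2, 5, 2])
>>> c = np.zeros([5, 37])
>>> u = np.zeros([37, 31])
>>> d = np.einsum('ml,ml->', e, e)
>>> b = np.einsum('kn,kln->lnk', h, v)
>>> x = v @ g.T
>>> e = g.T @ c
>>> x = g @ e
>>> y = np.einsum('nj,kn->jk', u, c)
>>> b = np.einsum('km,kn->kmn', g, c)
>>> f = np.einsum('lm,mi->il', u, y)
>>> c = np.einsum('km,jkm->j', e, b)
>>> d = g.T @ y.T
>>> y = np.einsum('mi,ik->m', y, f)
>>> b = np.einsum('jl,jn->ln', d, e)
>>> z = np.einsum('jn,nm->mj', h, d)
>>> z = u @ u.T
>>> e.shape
(2, 37)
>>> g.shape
(5, 2)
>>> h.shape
(2, 2)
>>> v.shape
(2, 5, 2)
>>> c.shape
(5,)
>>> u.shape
(37, 31)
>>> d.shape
(2, 31)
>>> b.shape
(31, 37)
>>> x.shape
(5, 37)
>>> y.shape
(31,)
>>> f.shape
(5, 37)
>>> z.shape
(37, 37)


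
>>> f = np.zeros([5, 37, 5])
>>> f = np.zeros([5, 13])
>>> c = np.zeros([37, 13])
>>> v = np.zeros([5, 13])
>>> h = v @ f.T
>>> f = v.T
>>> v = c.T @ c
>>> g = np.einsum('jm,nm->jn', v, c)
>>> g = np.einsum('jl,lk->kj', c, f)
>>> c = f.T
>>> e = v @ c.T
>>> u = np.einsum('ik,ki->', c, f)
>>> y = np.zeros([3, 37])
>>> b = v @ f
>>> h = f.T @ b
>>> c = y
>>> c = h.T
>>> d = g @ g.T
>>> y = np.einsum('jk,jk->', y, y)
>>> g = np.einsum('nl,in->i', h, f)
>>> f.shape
(13, 5)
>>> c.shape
(5, 5)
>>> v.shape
(13, 13)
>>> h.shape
(5, 5)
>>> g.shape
(13,)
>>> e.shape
(13, 5)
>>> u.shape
()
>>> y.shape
()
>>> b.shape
(13, 5)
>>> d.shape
(5, 5)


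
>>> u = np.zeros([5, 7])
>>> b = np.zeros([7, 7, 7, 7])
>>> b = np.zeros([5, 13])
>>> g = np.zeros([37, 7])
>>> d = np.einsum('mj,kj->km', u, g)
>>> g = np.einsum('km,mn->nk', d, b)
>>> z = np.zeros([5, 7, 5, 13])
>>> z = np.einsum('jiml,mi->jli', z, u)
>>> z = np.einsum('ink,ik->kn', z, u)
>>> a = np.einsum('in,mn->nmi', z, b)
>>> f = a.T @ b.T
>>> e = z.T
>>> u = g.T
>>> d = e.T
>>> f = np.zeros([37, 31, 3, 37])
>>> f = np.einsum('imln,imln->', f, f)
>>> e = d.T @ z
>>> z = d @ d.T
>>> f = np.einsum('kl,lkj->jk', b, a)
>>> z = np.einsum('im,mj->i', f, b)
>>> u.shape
(37, 13)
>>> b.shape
(5, 13)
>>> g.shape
(13, 37)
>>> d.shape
(7, 13)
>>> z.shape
(7,)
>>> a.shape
(13, 5, 7)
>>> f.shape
(7, 5)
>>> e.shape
(13, 13)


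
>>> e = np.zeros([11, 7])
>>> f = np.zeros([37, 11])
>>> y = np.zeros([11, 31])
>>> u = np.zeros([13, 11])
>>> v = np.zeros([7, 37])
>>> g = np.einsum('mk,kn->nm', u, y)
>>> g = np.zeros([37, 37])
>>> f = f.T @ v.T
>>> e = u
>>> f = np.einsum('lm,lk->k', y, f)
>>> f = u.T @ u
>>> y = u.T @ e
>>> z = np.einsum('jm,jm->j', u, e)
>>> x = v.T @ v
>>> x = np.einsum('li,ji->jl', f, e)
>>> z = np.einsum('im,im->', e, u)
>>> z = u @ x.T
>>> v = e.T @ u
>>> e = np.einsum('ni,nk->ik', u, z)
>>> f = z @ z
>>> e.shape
(11, 13)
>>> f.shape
(13, 13)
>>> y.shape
(11, 11)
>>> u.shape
(13, 11)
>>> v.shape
(11, 11)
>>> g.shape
(37, 37)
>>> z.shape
(13, 13)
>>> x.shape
(13, 11)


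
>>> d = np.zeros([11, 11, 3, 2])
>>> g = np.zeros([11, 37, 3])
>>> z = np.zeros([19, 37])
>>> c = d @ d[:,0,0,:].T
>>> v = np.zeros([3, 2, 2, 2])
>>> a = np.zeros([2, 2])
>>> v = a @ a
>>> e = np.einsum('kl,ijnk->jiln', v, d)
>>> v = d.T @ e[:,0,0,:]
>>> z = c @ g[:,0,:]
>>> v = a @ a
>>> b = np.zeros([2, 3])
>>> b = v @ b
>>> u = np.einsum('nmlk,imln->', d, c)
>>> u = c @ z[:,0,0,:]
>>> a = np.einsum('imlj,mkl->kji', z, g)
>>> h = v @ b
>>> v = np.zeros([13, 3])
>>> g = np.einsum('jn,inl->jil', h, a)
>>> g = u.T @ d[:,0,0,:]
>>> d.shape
(11, 11, 3, 2)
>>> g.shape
(3, 3, 11, 2)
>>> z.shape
(11, 11, 3, 3)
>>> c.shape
(11, 11, 3, 11)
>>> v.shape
(13, 3)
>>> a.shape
(37, 3, 11)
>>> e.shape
(11, 11, 2, 3)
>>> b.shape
(2, 3)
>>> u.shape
(11, 11, 3, 3)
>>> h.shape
(2, 3)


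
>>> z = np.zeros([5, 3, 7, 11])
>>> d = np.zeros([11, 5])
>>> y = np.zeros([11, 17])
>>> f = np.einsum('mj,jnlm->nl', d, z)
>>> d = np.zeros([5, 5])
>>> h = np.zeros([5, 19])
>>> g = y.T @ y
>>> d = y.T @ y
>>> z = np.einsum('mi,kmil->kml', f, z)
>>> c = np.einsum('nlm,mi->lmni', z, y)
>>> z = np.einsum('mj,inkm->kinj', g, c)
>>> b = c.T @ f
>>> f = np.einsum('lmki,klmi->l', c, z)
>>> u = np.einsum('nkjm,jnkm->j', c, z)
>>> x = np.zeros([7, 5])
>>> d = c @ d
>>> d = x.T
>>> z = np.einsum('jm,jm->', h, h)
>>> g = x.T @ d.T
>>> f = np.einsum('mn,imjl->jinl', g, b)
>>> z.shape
()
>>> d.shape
(5, 7)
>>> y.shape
(11, 17)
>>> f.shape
(11, 17, 5, 7)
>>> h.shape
(5, 19)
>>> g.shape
(5, 5)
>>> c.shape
(3, 11, 5, 17)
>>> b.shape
(17, 5, 11, 7)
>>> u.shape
(5,)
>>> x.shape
(7, 5)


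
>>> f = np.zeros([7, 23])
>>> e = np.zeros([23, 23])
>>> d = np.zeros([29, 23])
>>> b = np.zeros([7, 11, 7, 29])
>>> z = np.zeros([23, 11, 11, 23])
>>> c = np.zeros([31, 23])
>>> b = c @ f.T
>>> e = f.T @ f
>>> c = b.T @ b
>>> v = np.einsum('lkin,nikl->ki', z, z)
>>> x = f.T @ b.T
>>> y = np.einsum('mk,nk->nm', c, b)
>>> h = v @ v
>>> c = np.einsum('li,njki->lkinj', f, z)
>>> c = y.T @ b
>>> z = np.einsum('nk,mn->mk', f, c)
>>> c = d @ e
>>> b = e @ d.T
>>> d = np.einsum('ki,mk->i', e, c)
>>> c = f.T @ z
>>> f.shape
(7, 23)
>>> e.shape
(23, 23)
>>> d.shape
(23,)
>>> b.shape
(23, 29)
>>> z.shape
(7, 23)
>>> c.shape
(23, 23)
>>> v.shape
(11, 11)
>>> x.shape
(23, 31)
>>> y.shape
(31, 7)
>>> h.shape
(11, 11)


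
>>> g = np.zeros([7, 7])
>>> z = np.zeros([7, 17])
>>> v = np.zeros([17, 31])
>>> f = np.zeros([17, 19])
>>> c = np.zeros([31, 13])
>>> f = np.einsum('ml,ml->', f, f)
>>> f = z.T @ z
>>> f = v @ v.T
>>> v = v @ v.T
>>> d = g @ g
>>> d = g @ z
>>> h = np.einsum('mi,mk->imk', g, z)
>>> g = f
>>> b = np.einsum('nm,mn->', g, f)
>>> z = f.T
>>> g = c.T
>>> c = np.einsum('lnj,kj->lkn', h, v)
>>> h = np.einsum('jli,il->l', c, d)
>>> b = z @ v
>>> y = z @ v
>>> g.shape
(13, 31)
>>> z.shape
(17, 17)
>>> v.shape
(17, 17)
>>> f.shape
(17, 17)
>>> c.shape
(7, 17, 7)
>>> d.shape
(7, 17)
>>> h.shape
(17,)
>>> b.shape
(17, 17)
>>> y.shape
(17, 17)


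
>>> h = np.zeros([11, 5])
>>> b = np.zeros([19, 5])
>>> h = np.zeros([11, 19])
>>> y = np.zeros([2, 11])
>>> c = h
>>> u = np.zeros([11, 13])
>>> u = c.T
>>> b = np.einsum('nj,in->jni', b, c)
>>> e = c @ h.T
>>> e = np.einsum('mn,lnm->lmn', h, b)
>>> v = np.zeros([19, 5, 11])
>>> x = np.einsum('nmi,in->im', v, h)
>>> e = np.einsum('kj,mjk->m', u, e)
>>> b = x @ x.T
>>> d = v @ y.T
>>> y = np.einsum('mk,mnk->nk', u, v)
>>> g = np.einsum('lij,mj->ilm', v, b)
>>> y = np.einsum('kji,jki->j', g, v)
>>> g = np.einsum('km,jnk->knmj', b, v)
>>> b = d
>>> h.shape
(11, 19)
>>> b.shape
(19, 5, 2)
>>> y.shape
(19,)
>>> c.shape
(11, 19)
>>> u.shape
(19, 11)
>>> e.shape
(5,)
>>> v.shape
(19, 5, 11)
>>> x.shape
(11, 5)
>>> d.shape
(19, 5, 2)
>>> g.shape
(11, 5, 11, 19)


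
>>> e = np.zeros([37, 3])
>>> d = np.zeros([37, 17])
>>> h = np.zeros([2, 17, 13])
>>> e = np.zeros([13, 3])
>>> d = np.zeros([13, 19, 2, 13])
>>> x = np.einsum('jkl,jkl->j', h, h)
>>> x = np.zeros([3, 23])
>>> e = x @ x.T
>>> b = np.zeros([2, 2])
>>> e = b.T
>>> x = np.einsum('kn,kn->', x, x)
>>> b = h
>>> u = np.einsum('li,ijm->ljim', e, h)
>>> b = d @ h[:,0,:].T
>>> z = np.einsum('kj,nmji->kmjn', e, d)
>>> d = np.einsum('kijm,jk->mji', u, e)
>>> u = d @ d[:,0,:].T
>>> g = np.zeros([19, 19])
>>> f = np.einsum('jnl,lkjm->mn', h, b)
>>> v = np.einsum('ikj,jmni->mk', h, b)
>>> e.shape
(2, 2)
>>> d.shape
(13, 2, 17)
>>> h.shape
(2, 17, 13)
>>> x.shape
()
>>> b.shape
(13, 19, 2, 2)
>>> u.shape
(13, 2, 13)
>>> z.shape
(2, 19, 2, 13)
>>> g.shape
(19, 19)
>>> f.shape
(2, 17)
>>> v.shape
(19, 17)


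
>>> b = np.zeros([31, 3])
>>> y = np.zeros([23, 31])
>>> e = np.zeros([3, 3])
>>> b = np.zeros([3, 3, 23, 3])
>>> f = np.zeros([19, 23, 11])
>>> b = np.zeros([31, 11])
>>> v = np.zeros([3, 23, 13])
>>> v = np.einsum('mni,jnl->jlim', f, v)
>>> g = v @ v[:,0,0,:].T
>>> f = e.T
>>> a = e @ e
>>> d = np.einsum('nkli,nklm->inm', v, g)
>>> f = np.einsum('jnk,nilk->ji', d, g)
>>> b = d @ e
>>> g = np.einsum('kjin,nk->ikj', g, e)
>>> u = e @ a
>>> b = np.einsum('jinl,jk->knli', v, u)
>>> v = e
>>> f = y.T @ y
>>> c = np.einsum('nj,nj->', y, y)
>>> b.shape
(3, 11, 19, 13)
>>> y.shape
(23, 31)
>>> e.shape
(3, 3)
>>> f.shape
(31, 31)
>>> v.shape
(3, 3)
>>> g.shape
(11, 3, 13)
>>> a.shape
(3, 3)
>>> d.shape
(19, 3, 3)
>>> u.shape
(3, 3)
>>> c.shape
()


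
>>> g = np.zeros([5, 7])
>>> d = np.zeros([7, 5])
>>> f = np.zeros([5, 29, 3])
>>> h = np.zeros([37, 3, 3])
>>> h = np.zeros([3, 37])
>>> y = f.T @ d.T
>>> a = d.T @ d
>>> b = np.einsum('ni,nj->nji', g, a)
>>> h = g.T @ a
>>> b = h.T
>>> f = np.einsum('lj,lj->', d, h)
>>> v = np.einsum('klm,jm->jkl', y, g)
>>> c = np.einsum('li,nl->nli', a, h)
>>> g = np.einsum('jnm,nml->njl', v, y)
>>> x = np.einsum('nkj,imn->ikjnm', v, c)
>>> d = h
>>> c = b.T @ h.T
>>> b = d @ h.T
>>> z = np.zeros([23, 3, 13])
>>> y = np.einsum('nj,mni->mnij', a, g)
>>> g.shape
(3, 5, 7)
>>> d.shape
(7, 5)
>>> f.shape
()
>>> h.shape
(7, 5)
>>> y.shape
(3, 5, 7, 5)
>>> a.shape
(5, 5)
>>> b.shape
(7, 7)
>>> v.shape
(5, 3, 29)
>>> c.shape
(7, 7)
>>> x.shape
(7, 3, 29, 5, 5)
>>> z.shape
(23, 3, 13)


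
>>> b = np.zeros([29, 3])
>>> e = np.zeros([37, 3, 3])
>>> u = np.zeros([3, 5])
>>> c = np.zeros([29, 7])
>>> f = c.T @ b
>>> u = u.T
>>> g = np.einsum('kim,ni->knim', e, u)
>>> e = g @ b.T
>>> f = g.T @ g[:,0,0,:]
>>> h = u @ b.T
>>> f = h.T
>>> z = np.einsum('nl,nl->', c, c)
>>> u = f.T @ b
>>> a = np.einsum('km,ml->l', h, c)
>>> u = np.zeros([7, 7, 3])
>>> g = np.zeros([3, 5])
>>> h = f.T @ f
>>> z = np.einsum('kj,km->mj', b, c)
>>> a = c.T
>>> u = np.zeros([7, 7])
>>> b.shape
(29, 3)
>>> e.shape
(37, 5, 3, 29)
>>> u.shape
(7, 7)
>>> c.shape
(29, 7)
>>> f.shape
(29, 5)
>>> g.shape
(3, 5)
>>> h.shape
(5, 5)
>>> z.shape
(7, 3)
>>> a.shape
(7, 29)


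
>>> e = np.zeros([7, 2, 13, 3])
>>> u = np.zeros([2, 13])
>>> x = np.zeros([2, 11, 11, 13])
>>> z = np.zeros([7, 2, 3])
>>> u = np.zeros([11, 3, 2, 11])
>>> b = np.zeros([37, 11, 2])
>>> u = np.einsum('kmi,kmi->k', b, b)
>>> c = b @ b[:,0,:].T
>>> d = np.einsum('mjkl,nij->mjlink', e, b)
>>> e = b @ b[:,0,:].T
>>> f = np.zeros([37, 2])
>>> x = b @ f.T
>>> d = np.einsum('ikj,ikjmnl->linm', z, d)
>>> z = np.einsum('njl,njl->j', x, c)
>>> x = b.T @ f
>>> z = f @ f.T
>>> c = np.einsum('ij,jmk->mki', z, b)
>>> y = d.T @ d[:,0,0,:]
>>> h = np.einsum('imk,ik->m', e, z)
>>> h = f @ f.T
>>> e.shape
(37, 11, 37)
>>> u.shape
(37,)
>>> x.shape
(2, 11, 2)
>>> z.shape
(37, 37)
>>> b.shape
(37, 11, 2)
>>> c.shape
(11, 2, 37)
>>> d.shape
(13, 7, 37, 11)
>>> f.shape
(37, 2)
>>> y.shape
(11, 37, 7, 11)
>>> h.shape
(37, 37)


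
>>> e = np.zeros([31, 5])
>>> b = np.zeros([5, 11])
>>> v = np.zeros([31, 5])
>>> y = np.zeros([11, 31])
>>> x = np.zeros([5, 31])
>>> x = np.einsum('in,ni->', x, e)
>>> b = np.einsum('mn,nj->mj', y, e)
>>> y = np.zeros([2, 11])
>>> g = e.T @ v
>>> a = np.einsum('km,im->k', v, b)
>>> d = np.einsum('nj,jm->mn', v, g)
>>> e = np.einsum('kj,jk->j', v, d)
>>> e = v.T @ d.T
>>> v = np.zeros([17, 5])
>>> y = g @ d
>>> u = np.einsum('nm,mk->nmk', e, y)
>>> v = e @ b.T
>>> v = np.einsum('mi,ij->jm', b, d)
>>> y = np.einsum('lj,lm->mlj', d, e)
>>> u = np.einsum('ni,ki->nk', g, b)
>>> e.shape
(5, 5)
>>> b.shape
(11, 5)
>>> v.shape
(31, 11)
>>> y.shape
(5, 5, 31)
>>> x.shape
()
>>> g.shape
(5, 5)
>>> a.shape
(31,)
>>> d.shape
(5, 31)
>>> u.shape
(5, 11)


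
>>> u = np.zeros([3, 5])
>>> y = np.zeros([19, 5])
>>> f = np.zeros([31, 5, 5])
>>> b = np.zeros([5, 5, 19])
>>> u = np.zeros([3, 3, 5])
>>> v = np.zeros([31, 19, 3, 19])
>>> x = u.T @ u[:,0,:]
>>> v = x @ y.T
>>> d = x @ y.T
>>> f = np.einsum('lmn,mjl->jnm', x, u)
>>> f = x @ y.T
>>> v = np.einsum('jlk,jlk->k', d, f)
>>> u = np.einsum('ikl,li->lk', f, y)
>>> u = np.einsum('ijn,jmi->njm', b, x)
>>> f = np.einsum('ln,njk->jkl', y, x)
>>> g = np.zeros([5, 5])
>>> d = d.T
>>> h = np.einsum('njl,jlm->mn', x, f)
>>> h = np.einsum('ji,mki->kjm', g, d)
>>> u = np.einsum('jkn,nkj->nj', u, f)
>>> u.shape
(3, 19)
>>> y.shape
(19, 5)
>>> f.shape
(3, 5, 19)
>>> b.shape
(5, 5, 19)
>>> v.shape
(19,)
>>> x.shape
(5, 3, 5)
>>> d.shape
(19, 3, 5)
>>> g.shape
(5, 5)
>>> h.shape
(3, 5, 19)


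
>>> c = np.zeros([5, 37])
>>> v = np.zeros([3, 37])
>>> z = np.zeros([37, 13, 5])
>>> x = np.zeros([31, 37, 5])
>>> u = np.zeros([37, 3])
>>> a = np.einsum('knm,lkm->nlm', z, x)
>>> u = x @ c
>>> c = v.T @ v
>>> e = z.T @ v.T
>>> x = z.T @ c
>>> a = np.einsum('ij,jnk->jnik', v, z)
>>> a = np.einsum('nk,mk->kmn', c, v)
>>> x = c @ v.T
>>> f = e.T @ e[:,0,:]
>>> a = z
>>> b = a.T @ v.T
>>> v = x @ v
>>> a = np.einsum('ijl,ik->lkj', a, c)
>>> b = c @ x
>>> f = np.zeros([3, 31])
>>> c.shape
(37, 37)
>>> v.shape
(37, 37)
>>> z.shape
(37, 13, 5)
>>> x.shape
(37, 3)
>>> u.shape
(31, 37, 37)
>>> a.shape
(5, 37, 13)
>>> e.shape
(5, 13, 3)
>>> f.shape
(3, 31)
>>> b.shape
(37, 3)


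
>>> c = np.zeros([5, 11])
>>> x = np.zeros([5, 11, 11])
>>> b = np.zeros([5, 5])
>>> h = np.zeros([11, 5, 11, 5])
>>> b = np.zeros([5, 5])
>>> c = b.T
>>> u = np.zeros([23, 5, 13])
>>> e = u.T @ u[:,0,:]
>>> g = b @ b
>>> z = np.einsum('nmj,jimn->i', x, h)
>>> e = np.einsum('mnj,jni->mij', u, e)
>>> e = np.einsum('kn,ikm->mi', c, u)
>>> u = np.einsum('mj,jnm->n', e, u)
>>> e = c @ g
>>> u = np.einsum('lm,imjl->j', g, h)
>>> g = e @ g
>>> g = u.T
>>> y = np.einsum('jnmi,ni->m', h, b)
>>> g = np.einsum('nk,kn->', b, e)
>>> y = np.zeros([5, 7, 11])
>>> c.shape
(5, 5)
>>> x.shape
(5, 11, 11)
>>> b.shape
(5, 5)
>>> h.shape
(11, 5, 11, 5)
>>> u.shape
(11,)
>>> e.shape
(5, 5)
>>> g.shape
()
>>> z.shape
(5,)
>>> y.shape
(5, 7, 11)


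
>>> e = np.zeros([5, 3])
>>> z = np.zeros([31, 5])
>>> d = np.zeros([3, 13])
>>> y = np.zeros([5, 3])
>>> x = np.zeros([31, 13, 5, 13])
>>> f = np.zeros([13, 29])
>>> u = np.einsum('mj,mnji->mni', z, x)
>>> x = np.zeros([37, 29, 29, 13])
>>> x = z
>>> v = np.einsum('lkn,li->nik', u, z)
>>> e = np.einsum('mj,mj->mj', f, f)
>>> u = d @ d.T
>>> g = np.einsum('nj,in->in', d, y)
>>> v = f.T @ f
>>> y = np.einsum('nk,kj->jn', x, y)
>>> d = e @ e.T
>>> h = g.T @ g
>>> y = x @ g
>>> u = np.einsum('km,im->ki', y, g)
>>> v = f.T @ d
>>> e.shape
(13, 29)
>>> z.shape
(31, 5)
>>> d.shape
(13, 13)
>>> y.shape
(31, 3)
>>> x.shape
(31, 5)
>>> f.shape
(13, 29)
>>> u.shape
(31, 5)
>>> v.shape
(29, 13)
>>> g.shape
(5, 3)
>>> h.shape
(3, 3)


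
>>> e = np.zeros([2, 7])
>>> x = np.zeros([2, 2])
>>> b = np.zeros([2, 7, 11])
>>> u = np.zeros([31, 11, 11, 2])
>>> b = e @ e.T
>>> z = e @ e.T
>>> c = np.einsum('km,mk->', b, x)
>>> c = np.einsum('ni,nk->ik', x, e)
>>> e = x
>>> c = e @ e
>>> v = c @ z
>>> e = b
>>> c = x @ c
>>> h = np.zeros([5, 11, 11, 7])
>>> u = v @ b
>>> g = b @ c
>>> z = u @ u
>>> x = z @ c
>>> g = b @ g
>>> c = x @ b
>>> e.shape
(2, 2)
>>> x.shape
(2, 2)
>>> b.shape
(2, 2)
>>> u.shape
(2, 2)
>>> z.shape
(2, 2)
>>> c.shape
(2, 2)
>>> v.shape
(2, 2)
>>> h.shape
(5, 11, 11, 7)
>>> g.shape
(2, 2)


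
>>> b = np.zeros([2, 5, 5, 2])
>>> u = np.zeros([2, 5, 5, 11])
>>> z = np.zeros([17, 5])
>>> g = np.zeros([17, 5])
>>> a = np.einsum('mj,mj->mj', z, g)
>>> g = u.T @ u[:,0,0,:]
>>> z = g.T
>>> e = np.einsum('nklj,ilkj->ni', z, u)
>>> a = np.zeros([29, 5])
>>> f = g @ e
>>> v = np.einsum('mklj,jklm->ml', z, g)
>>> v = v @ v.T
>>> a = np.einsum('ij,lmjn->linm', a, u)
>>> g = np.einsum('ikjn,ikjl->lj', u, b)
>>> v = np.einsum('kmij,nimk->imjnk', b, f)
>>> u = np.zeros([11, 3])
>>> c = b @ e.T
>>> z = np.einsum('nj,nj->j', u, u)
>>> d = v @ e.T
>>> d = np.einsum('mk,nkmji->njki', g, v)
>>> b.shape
(2, 5, 5, 2)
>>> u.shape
(11, 3)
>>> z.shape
(3,)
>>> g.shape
(2, 5)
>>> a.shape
(2, 29, 11, 5)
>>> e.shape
(11, 2)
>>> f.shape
(11, 5, 5, 2)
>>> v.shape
(5, 5, 2, 11, 2)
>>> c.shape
(2, 5, 5, 11)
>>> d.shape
(5, 11, 5, 2)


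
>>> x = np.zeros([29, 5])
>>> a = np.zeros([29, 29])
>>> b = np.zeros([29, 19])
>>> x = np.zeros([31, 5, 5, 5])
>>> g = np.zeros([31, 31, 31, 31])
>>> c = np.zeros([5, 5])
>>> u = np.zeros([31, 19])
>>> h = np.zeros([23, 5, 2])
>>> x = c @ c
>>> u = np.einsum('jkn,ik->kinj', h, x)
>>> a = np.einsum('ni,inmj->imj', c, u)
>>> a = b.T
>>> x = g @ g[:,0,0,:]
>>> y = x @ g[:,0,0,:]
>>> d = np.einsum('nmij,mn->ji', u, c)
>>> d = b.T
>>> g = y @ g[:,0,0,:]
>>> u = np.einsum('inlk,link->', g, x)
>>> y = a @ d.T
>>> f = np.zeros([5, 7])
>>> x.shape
(31, 31, 31, 31)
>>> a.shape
(19, 29)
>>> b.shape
(29, 19)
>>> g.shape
(31, 31, 31, 31)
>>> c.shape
(5, 5)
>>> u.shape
()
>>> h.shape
(23, 5, 2)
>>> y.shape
(19, 19)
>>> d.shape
(19, 29)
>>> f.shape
(5, 7)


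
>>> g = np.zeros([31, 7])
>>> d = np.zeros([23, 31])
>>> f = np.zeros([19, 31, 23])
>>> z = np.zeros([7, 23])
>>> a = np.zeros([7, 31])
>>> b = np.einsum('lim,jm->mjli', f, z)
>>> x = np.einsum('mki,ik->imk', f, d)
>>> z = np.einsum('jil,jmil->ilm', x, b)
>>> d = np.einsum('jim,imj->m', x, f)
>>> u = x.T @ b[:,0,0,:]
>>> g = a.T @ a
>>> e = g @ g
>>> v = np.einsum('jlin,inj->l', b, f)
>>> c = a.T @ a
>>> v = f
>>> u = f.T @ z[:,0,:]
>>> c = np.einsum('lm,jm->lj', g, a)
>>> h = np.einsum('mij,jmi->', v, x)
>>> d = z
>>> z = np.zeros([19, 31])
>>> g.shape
(31, 31)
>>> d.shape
(19, 31, 7)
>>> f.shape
(19, 31, 23)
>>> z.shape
(19, 31)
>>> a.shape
(7, 31)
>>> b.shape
(23, 7, 19, 31)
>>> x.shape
(23, 19, 31)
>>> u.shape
(23, 31, 7)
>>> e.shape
(31, 31)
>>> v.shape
(19, 31, 23)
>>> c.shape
(31, 7)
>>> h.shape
()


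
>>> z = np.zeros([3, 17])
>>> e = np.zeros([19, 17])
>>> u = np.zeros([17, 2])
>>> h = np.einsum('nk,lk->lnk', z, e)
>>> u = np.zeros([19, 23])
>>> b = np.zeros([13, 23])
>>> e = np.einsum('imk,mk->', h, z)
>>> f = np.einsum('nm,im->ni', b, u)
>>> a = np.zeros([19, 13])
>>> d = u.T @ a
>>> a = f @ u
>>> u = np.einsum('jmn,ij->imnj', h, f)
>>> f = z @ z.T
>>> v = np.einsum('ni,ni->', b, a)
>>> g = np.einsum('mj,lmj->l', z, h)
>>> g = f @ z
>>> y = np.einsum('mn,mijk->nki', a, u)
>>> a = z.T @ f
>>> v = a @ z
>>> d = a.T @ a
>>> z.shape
(3, 17)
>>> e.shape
()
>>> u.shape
(13, 3, 17, 19)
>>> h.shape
(19, 3, 17)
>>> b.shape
(13, 23)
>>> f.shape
(3, 3)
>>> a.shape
(17, 3)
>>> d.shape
(3, 3)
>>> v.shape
(17, 17)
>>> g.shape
(3, 17)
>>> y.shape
(23, 19, 3)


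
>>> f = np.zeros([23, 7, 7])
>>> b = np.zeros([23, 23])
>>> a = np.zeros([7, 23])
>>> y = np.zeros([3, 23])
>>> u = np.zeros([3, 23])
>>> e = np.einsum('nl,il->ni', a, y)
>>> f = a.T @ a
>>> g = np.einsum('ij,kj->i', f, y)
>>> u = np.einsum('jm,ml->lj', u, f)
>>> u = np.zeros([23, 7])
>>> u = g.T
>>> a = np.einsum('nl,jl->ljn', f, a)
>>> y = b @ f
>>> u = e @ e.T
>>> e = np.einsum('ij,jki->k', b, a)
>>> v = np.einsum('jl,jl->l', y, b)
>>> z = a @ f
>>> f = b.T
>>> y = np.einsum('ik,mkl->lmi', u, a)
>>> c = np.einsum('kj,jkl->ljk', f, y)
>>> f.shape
(23, 23)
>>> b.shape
(23, 23)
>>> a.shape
(23, 7, 23)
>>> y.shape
(23, 23, 7)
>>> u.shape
(7, 7)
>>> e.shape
(7,)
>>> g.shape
(23,)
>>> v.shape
(23,)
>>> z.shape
(23, 7, 23)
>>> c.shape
(7, 23, 23)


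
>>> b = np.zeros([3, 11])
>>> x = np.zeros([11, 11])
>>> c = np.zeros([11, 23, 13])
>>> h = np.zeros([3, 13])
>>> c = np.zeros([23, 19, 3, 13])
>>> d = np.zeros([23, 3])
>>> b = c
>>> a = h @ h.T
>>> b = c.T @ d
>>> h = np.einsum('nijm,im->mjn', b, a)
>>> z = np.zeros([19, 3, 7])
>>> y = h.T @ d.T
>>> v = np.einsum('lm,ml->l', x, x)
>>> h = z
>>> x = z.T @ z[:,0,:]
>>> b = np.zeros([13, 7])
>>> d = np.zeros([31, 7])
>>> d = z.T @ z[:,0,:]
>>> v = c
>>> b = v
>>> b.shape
(23, 19, 3, 13)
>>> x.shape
(7, 3, 7)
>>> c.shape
(23, 19, 3, 13)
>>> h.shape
(19, 3, 7)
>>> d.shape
(7, 3, 7)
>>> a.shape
(3, 3)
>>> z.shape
(19, 3, 7)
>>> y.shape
(13, 19, 23)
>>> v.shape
(23, 19, 3, 13)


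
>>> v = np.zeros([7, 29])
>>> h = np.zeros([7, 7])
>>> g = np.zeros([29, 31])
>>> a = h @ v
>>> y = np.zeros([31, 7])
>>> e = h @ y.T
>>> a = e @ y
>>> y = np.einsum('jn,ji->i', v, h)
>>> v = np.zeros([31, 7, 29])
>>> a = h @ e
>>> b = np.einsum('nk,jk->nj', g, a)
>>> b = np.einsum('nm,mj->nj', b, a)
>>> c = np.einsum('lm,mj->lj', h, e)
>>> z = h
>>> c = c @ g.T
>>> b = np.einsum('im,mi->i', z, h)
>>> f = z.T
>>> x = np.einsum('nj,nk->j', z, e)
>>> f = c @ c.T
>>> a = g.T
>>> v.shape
(31, 7, 29)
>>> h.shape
(7, 7)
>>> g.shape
(29, 31)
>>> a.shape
(31, 29)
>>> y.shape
(7,)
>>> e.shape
(7, 31)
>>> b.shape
(7,)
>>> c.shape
(7, 29)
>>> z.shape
(7, 7)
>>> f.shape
(7, 7)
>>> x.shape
(7,)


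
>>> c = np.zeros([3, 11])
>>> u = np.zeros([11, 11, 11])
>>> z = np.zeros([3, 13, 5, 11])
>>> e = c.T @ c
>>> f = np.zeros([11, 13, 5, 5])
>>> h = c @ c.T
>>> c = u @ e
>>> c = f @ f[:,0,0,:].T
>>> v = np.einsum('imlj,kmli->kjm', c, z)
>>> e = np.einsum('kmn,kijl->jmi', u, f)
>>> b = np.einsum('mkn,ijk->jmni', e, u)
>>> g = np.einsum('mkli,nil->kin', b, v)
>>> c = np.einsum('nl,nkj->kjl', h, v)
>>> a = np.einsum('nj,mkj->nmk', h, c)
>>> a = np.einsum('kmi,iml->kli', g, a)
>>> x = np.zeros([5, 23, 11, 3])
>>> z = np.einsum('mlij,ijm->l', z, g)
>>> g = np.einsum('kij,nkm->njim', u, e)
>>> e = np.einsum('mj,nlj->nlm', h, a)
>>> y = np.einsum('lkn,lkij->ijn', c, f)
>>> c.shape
(11, 13, 3)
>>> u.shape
(11, 11, 11)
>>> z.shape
(13,)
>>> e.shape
(5, 13, 3)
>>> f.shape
(11, 13, 5, 5)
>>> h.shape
(3, 3)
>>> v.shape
(3, 11, 13)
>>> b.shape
(11, 5, 13, 11)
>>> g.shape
(5, 11, 11, 13)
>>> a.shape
(5, 13, 3)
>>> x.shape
(5, 23, 11, 3)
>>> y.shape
(5, 5, 3)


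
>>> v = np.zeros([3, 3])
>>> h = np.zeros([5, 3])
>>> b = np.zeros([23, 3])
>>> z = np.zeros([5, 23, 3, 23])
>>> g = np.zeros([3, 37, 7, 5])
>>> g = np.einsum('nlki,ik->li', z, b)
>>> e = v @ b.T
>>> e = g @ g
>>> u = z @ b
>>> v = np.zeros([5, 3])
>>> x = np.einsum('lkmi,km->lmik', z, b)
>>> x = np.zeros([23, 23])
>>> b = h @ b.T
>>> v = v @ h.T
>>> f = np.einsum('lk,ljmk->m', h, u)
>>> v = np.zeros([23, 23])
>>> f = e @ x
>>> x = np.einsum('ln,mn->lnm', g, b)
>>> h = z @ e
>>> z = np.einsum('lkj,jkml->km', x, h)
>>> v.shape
(23, 23)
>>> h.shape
(5, 23, 3, 23)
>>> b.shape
(5, 23)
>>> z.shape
(23, 3)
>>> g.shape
(23, 23)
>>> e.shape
(23, 23)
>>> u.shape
(5, 23, 3, 3)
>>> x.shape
(23, 23, 5)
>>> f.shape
(23, 23)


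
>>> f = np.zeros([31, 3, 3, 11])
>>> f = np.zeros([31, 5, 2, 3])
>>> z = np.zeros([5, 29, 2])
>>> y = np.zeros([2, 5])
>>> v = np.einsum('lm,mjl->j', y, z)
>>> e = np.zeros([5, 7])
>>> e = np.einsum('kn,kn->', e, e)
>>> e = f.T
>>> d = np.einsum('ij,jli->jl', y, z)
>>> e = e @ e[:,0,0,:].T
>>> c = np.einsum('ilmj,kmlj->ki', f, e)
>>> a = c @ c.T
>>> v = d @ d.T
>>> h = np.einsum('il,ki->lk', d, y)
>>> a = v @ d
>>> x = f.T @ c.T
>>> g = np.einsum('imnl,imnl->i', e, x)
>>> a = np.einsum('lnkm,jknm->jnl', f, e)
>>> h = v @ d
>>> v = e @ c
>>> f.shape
(31, 5, 2, 3)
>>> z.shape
(5, 29, 2)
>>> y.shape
(2, 5)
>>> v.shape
(3, 2, 5, 31)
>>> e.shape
(3, 2, 5, 3)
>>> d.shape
(5, 29)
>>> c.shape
(3, 31)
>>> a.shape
(3, 5, 31)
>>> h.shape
(5, 29)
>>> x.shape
(3, 2, 5, 3)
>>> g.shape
(3,)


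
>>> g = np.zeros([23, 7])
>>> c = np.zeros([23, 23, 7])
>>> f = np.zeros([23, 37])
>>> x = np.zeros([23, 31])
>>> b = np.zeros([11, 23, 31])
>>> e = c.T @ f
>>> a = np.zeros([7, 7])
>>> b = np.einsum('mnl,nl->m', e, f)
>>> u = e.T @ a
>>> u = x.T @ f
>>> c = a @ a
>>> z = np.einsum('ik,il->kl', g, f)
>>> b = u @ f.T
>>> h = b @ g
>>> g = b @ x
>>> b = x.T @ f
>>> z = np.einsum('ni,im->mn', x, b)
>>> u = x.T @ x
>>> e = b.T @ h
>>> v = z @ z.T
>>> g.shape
(31, 31)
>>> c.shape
(7, 7)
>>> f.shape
(23, 37)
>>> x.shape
(23, 31)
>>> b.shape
(31, 37)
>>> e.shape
(37, 7)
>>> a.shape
(7, 7)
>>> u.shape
(31, 31)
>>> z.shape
(37, 23)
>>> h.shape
(31, 7)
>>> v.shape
(37, 37)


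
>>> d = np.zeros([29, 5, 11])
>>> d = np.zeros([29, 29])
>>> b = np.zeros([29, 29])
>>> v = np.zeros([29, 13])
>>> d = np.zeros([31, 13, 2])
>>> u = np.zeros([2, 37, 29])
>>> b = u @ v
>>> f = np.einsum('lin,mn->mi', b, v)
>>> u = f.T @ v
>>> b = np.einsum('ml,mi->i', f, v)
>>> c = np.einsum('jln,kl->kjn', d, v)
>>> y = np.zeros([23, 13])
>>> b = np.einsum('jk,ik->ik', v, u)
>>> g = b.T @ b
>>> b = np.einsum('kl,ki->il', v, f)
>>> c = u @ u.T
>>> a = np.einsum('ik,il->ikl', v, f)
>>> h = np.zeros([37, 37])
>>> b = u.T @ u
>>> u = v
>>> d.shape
(31, 13, 2)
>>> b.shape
(13, 13)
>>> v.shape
(29, 13)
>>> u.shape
(29, 13)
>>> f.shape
(29, 37)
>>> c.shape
(37, 37)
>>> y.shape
(23, 13)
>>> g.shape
(13, 13)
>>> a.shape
(29, 13, 37)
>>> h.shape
(37, 37)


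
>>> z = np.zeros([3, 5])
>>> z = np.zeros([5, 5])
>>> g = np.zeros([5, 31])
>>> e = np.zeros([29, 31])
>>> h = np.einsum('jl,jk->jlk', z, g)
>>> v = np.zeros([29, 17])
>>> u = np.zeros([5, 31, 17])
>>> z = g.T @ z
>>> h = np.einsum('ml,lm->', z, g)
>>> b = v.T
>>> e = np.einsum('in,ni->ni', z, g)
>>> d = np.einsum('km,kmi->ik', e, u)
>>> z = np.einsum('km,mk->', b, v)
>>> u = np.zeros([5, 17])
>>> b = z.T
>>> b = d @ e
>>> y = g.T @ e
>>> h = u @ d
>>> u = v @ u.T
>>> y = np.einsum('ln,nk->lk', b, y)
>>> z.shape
()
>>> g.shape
(5, 31)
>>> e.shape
(5, 31)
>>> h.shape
(5, 5)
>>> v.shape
(29, 17)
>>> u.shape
(29, 5)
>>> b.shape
(17, 31)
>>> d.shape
(17, 5)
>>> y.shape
(17, 31)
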